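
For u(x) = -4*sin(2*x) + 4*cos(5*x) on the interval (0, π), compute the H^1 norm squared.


||u||_{H^1(0,π)}^2 = 3328/21 + 248*π

u'(x) = -20*sin(5*x) - 8*cos(2*x).
Expand u² and (u')² and integrate term by term on (0, π), using: for integers n ≥ 1, ∫_0^π sin²(nx) dx = ∫_0^π cos²(nx) dx = π/2; for n ≠ n', ∫_0^π sin(nx)sin(n'x) dx = ∫_0^π cos(nx)cos(n'x) dx = 0; and by product-to-sum, ∫_0^π sin(nx)cos(n'x) dx = ½∫_0^π [sin((n+n')x) + sin((n−n')x)] dx, which is 0 when n+n' is even and 2n/(n²−n'²) when n+n' is odd (it need not vanish on (0, π)).
  u² squared terms: (-4)²·∫sin(2x)² dx = 16·π/2 = 8*π;  (4)²·∫cos(5x)² dx = 16·π/2 = 8*π.
  u² cross terms: 2·(-4)·(4)·∫sin(2x)·cos(5x) dx = -32·(-4/21) = 128/21.
  So ∫_0^π u² dx = 8*π + 8*π + 128/21 = 128/21 + 16*π.
  (u')² squared terms: (-20)²·∫sin(5x)² dx = 400·π/2 = 200*π;  (-8)²·∫cos(2x)² dx = 64·π/2 = 32*π.
  (u')² cross terms: 2·(-20)·(-8)·∫sin(5x)·cos(2x) dx = 320·(10/21) = 3200/21.
  So ∫_0^π (u')² dx = 200*π + 32*π + 3200/21 = 3200/21 + 232*π.
||u||_{H^1}^2 = (128/21 + 16*π) + (3200/21 + 232*π) = 3328/21 + 248*π.


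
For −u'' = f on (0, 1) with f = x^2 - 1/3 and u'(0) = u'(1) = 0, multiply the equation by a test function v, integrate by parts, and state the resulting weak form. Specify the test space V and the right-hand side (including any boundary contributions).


V = H^1(0, 1) (no boundary constraint on v; u is determined up to an additive constant); weak form: ∫_0^1 u'v' dx = ∫_0^1 (x^2 - 1/3) v dx for all v ∈ V.

Multiply both sides by a test function v and integrate from 0 to 1:
  ∫_0^1 −u''(x) v(x) dx = ∫_0^1 f(x) v(x) dx.
Integrate the LHS by parts once:
  ∫_0^1 −u'' v dx = −[u'(x) v(x)]_0^1 + ∫_0^1 u'(x) v'(x) dx.
Thus ∫_0^1 u'(x) v'(x) dx = ∫_0^1 f(x) v(x) dx + [u'(x) v(x)]_0^1.
Choose V so that boundary terms are either known or forced to vanish.
u has homogeneous Neumann: u'(0) = u'(1) = 0. So [u' v]_0^1 = 0·v(1) − 0·v(0) = 0 for any v; take V = H^1(0, 1).
Weak formulation: find u (satisfying any essential BC) such that ∫_0^1 u'(x) v'(x) dx = ∫_0^1 f v dx for all v ∈ V (homogeneous Neumann, so boundary terms vanish).
Substituting f(x) = x^2 - 1/3, the right-hand side is ∫_0^1 (x^2 - 1/3) v dx.
Compatibility check (pure Neumann): taking v ≡ 1 ∈ V gives 0 = ∫_0^1 f dx + (0) − (0), i.e. ∫_0^1 f dx must equal u'(0) − u'(1) = 0. Indeed ∫_0^1 (x^2 - 1/3) dx = 0, so the data are compatible. The solution is then unique only up to an additive constant (fix it e.g. by requiring ∫_0^1 u dx = 0).


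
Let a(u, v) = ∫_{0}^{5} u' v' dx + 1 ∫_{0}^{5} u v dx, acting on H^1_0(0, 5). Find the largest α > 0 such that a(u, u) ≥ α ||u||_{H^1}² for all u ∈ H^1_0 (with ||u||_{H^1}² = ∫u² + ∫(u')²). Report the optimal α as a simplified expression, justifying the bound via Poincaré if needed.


α = 1

Coercivity of a(·,·) on H^1_0(0, 5) means a(u, u) ≥ α ||u||_{H^1}² for every u ∈ H^1_0.
The interval has length L = 5, and Poincaré/coercivity depend only on L. Here a(u, u) = ∫(u')² + (1)·∫u².
Here c = 1 ≥ 1, so a(u,u) = ∫(u')² + c∫u² ≥ ∫(u')² + ∫u² = ||u||_{H^1}², i.e. α = 1 works. No larger α is possible: a(u,u) ≥ α||u||_{H^1}² means (1−α)∫(u')² ≥ (α−c)∫u², and for the modes u_n = sin(nπ(x−x₀)/L) (x₀ the left endpoint) one has ∫u_n²/∫(u_n')² = (L/(nπ))² → 0, so a(u_n,u_n)/||u_n||_{H^1}² → 1. Hence the optimal constant is α = 1.
Therefore α = 1.


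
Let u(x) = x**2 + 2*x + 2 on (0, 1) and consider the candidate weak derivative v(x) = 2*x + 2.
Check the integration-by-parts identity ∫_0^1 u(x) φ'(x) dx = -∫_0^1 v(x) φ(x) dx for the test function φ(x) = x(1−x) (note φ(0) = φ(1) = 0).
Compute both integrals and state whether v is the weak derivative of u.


LHS = -1/2, RHS = -1/2. Yes, v = u' weakly.

u(x) = x**2 + 2*x + 2, classical derivative u'(x) = 2*x + 2.
φ(x) = x(1−x), so φ'(x) = 1 - 2*x.
Note φ(0) = φ(1) = 0, so the boundary term u·φ vanishes.
LHS = ∫_0^1 u(x) φ'(x) dx = ∫_0^1 (-2*x^3 - 3*x^2 - 2*x + 2) dx. Term by term:
  ∫_0^1 -2*x^3 dx = -1/2;  ∫_0^1 -3*x^2 dx = -1;  ∫_0^1 -2*x dx = -1;
  ∫_0^1 2 dx = 2.
Sum: -1/2 − 1 − 1 + 2 = -1/2.
So LHS = -1/2.
∫_0^1 v(x) φ(x) dx = ∫_0^1 (-2*x^3 + 2*x) dx. Term by term:
  ∫_0^1 -2*x^3 dx = -1/2;  ∫_0^1 2*x dx = 1.
Sum: -1/2 + 1 = 1/2.
So RHS = -∫_0^1 v(x) φ(x) dx = -1/2.
LHS = RHS, so the identity holds for this test φ.
Moreover u is smooth here and v(x) = u'(x) = 2*x + 2 pointwise, so the identity holds for every test function. Hence v is the weak derivative of u.


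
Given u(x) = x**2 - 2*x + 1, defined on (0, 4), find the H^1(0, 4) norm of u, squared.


||u||_{H^1}^2 = 1292/15

The H^1 norm (squared) on an interval (0, L) is
  ||u||_{H^1}^2 = ∫_0^L u(x)^2 dx + ∫_0^L u'(x)^2 dx.
Compute u'(x) = 2*x - 2.
Then u(x)^2 = x**4 - 4*x**3 + 6*x**2 - 4*x + 1 and u'(x)^2 = 4*x**2 - 8*x + 4.
Integrate each monomial from 0 to 4 using ∫_0^4 c·x^n dx = c·4^(n+1)/(n+1):
  ∫_0^4 u(x)^2 dx = ∫_0^4 (x^4 - 4*x^3 + 6*x^2 - 4*x + 1) dx. Term by term:
    ∫_0^4 x^4 dx = 1024/5;  ∫_0^4 -4*x^3 dx = -256;  ∫_0^4 6*x^2 dx = 128;
    ∫_0^4 -4*x dx = -32;  ∫_0^4 1 dx = 4.
  Sum: 1024/5 − 256 + 128 − 32 + 4 = 244/5.
  ∫_0^4 u'(x)^2 dx = ∫_0^4 (4*x^2 - 8*x + 4) dx. Term by term:
    ∫_0^4 4*x^2 dx = 256/3;  ∫_0^4 -8*x dx = -64;  ∫_0^4 4 dx = 16.
  Sum: 256/3 − 64 + 16 = 112/3.
Adding: ||u||_{H^1}^2 = 244/5 + 112/3 = 1292/15.


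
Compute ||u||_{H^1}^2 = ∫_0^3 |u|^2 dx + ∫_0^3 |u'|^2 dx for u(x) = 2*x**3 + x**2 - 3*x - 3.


||u||_{H^1}^2 = 40491/14

The H^1 norm (squared) on an interval (0, L) is
  ||u||_{H^1}^2 = ∫_0^L u(x)^2 dx + ∫_0^L u'(x)^2 dx.
Compute u'(x) = 6*x**2 + 2*x - 3.
Then u(x)^2 = 4*x**6 + 4*x**5 - 11*x**4 - 18*x**3 + 3*x**2 + 18*x + 9 and u'(x)^2 = 36*x**4 + 24*x**3 - 32*x**2 - 12*x + 9.
Integrate each monomial from 0 to 3 using ∫_0^3 c·x^n dx = c·3^(n+1)/(n+1):
  ∫_0^3 u(x)^2 dx = ∫_0^3 (4*x^6 + 4*x^5 - 11*x^4 - 18*x^3 + 3*x^2 + 18*x + 9) dx. Term by term:
    ∫_0^3 4*x^6 dx = 8748/7;  ∫_0^3 4*x^5 dx = 486;  ∫_0^3 -11*x^4 dx = -2673/5;
    ∫_0^3 -18*x^3 dx = -729/2;  ∫_0^3 3*x^2 dx = 27;  ∫_0^3 18*x dx = 81;
    ∫_0^3 9 dx = 27.
  Sum: 8748/7 + 486 − 2673/5 − 729/2 + 27 + 81 + 27 = 68013/70.
  ∫_0^3 u'(x)^2 dx = ∫_0^3 (36*x^4 + 24*x^3 - 32*x^2 - 12*x + 9) dx. Term by term:
    ∫_0^3 36*x^4 dx = 8748/5;  ∫_0^3 24*x^3 dx = 486;  ∫_0^3 -32*x^2 dx = -288;
    ∫_0^3 -12*x dx = -54;  ∫_0^3 9 dx = 27.
  Sum: 8748/5 + 486 − 288 − 54 + 27 = 9603/5.
Adding: ||u||_{H^1}^2 = 68013/70 + 9603/5 = 40491/14.


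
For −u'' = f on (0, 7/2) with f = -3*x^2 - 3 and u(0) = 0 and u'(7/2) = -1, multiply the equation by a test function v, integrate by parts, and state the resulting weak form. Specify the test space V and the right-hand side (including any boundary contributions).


V = {v ∈ H^1(0, 7/2) : v(0) = 0} (test functions vanish at x = 0 where u is specified); weak form: ∫_0^7/2 u'v' dx = ∫_0^7/2 (-3*x^2 - 3) v dx − v(7/2) for all v ∈ V.

Multiply both sides by a test function v and integrate from 0 to 7/2:
  ∫_0^7/2 −u''(x) v(x) dx = ∫_0^7/2 f(x) v(x) dx.
Integrate the LHS by parts once:
  ∫_0^7/2 −u'' v dx = −[u'(x) v(x)]_0^7/2 + ∫_0^7/2 u'(x) v'(x) dx.
Thus ∫_0^7/2 u'(x) v'(x) dx = ∫_0^7/2 f(x) v(x) dx + [u'(x) v(x)]_0^7/2.
Choose V so that boundary terms are either known or forced to vanish.
Mixed BC: u(0) = 0 (Dirichlet) and u'(7/2) = -1 (Neumann). Define V = {v ∈ H^1(0, 7/2) : v(0) = 0}. Then [u' v]_0^7/2 = u'(7/2)·v(7/2) − u'(0)·0 = − v(7/2).
Weak formulation: find u (satisfying any essential BC) such that ∫_0^7/2 u'(x) v'(x) dx = ∫_0^7/2 f v dx − v(7/2) for all v ∈ V (Dirichlet at 0 absorbed into V; Neumann datum at x = 7/2 contributes the boundary term).
Substituting f(x) = -3*x^2 - 3, the right-hand side is ∫_0^7/2 (-3*x^2 - 3) v dx − v(7/2).


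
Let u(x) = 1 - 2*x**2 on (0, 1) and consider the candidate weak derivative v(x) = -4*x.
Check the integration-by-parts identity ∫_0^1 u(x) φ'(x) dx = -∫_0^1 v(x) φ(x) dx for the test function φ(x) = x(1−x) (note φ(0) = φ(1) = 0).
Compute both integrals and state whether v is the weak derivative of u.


LHS = 1/3, RHS = 1/3. Yes, v = u' weakly.

u(x) = 1 - 2*x**2, classical derivative u'(x) = -4*x.
φ(x) = x(1−x), so φ'(x) = 1 - 2*x.
Note φ(0) = φ(1) = 0, so the boundary term u·φ vanishes.
LHS = ∫_0^1 u(x) φ'(x) dx = ∫_0^1 (4*x^3 - 2*x^2 - 2*x + 1) dx. Term by term:
  ∫_0^1 4*x^3 dx = 1;  ∫_0^1 -2*x^2 dx = -2/3;  ∫_0^1 -2*x dx = -1;
  ∫_0^1 1 dx = 1.
Sum: 1 − 2/3 − 1 + 1 = 1/3.
So LHS = 1/3.
∫_0^1 v(x) φ(x) dx = ∫_0^1 (4*x^3 - 4*x^2) dx. Term by term:
  ∫_0^1 4*x^3 dx = 1;  ∫_0^1 -4*x^2 dx = -4/3.
Sum: 1 − 4/3 = -1/3.
So RHS = -∫_0^1 v(x) φ(x) dx = 1/3.
LHS = RHS, so the identity holds for this test φ.
Moreover u is smooth here and v(x) = u'(x) = -4*x pointwise, so the identity holds for every test function. Hence v is the weak derivative of u.


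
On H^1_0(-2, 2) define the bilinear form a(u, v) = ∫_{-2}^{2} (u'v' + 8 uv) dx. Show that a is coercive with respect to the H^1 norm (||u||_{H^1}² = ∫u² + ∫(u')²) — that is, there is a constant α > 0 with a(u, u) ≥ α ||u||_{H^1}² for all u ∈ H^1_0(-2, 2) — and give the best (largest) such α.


α = 1

Coercivity of a(·,·) on H^1_0(-2, 2) means a(u, u) ≥ α ||u||_{H^1}² for every u ∈ H^1_0.
The interval has length L = 4, and Poincaré/coercivity depend only on L. Here a(u, u) = ∫(u')² + (8)·∫u².
Here c = 8 ≥ 1, so a(u,u) = ∫(u')² + c∫u² ≥ ∫(u')² + ∫u² = ||u||_{H^1}², i.e. α = 1 works. No larger α is possible: a(u,u) ≥ α||u||_{H^1}² means (1−α)∫(u')² ≥ (α−c)∫u², and for the modes u_n = sin(nπ(x−x₀)/L) (x₀ the left endpoint) one has ∫u_n²/∫(u_n')² = (L/(nπ))² → 0, so a(u_n,u_n)/||u_n||_{H^1}² → 1. Hence the optimal constant is α = 1.
Therefore α = 1.


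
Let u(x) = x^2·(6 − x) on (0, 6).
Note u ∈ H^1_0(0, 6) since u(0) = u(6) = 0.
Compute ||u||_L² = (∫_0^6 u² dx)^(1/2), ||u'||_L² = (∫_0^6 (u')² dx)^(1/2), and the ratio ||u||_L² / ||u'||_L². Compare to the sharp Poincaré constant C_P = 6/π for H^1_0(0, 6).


||u||_L² / ||u'||_L² = 3*sqrt(14)/7 < C_P = 6/π.

u(x) = x^2·(6 − x), so u'(x) = 3*x*(4 - x).
u(x) = x^2·(6 − x) vanishes at x = 0 and x = 6, so u ∈ H^1_0(0, 6). Differentiate via the product rule and integrate the resulting polynomials term by term.
  ∫_0^6 u² dx = ∫_0^6 (x^6 - 12*x^5 + 36*x^4) dx. Term by term:
    ∫_0^6 x^6 dx = 279936/7;  ∫_0^6 -12*x^5 dx = -93312;  ∫_0^6 36*x^4 dx = 279936/5.
  Sum: 279936/7 − 93312 + 279936/5 = 93312/35.
  ∫_0^6 (u')² dx = ∫_0^6 (9*x^4 - 72*x^3 + 144*x^2) dx. Term by term:
    ∫_0^6 9*x^4 dx = 69984/5;  ∫_0^6 -72*x^3 dx = -23328;  ∫_0^6 144*x^2 dx = 10368.
  Sum: 69984/5 − 23328 + 10368 = 5184/5.
∫_0^6 u² dx = 93312/35, so ||u||_L² = 216*sqrt(70)/35.
∫_0^6 (u')² dx = 5184/5, so ||u'||_L² = 72*sqrt(5)/5.
Ratio ||u||_L² / ||u'||_L² = 3*sqrt(14)/7.
Sharp Poincaré constant on H^1_0(0, 6) is C_P = L/π = 6/π, achieved by sin(π/6·x).
A polynomial bump cannot attain the sharp Poincaré constant (only the first sine eigenfunction does), so the ratio is strictly less than C_P, consistent with ||u||_L² ≤ C_P ||u'||_L².


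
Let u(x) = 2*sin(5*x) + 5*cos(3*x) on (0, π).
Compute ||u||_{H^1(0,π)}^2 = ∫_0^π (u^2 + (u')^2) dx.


||u||_{H^1(0,π)}^2 = 177*π

u'(x) = -15*sin(3*x) + 10*cos(5*x).
Expand u² and (u')² and integrate term by term on (0, π), using: for integers n ≥ 1, ∫_0^π sin²(nx) dx = ∫_0^π cos²(nx) dx = π/2; for n ≠ n', ∫_0^π sin(nx)sin(n'x) dx = ∫_0^π cos(nx)cos(n'x) dx = 0; and by product-to-sum, ∫_0^π sin(nx)cos(n'x) dx = ½∫_0^π [sin((n+n')x) + sin((n−n')x)] dx, which is 0 when n+n' is even and 2n/(n²−n'²) when n+n' is odd (it need not vanish on (0, π)).
  u² squared terms: (2)²·∫sin(5x)² dx = 4·π/2 = 2*π;  (5)²·∫cos(3x)² dx = 25·π/2 = 25*π/2.
  u² cross terms: 2·(2)·(5)·∫sin(5x)·cos(3x) dx = 20·(0) = 0.
  So ∫_0^π u² dx = 2*π + 25*π/2 + 0 = 29*π/2.
  (u')² squared terms: (-15)²·∫sin(3x)² dx = 225·π/2 = 225*π/2;  (10)²·∫cos(5x)² dx = 100·π/2 = 50*π.
  (u')² cross terms: 2·(-15)·(10)·∫sin(3x)·cos(5x) dx = -300·(0) = 0.
  So ∫_0^π (u')² dx = 225*π/2 + 50*π + 0 = 325*π/2.
||u||_{H^1}^2 = (29*π/2) + (325*π/2) = 177*π.


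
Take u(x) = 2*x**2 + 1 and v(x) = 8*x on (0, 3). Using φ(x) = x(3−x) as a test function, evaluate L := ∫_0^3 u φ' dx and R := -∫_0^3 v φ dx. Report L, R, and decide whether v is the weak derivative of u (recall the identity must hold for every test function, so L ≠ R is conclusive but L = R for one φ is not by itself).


LHS = -27, RHS = -54. No, v is not the weak derivative of u.

u(x) = 2*x**2 + 1, classical derivative u'(x) = 4*x.
φ(x) = x(3−x), so φ'(x) = 3 - 2*x.
Note φ(0) = φ(3) = 0, so the boundary term u·φ vanishes.
LHS = ∫_0^3 u(x) φ'(x) dx = ∫_0^3 (-4*x^3 + 6*x^2 - 2*x + 3) dx. Term by term:
  ∫_0^3 -4*x^3 dx = -81;  ∫_0^3 6*x^2 dx = 54;  ∫_0^3 -2*x dx = -9;
  ∫_0^3 3 dx = 9.
Sum: -81 + 54 − 9 + 9 = -27.
So LHS = -27.
∫_0^3 v(x) φ(x) dx = ∫_0^3 (-8*x^3 + 24*x^2) dx. Term by term:
  ∫_0^3 -8*x^3 dx = -162;  ∫_0^3 24*x^2 dx = 216.
Sum: -162 + 216 = 54.
So RHS = -∫_0^3 v(x) φ(x) dx = -54.
LHS − RHS = 27 ≠ 0, so the identity fails.
(For a valid weak derivative the identity must hold for EVERY test function, in particular this one. The failure shows v is NOT the weak derivative of u.)
Correct weak derivative would be u'(x) = 4*x.


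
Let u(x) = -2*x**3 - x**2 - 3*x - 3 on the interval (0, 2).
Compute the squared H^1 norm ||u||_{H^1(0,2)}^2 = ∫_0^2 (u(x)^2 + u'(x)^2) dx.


||u||_{H^1}^2 = 88208/105

The H^1 norm (squared) on an interval (0, L) is
  ||u||_{H^1}^2 = ∫_0^L u(x)^2 dx + ∫_0^L u'(x)^2 dx.
Compute u'(x) = -6*x**2 - 2*x - 3.
Then u(x)^2 = 4*x**6 + 4*x**5 + 13*x**4 + 18*x**3 + 15*x**2 + 18*x + 9 and u'(x)^2 = 36*x**4 + 24*x**3 + 40*x**2 + 12*x + 9.
Integrate each monomial from 0 to 2 using ∫_0^2 c·x^n dx = c·2^(n+1)/(n+1):
  ∫_0^2 u(x)^2 dx = ∫_0^2 (4*x^6 + 4*x^5 + 13*x^4 + 18*x^3 + 15*x^2 + 18*x + 9) dx. Term by term:
    ∫_0^2 4*x^6 dx = 512/7;  ∫_0^2 4*x^5 dx = 128/3;  ∫_0^2 13*x^4 dx = 416/5;
    ∫_0^2 18*x^3 dx = 72;  ∫_0^2 15*x^2 dx = 40;  ∫_0^2 18*x dx = 36;
    ∫_0^2 9 dx = 18.
  Sum: 512/7 + 128/3 + 416/5 + 72 + 40 + 36 + 18 = 38326/105.
  ∫_0^2 u'(x)^2 dx = ∫_0^2 (36*x^4 + 24*x^3 + 40*x^2 + 12*x + 9) dx. Term by term:
    ∫_0^2 36*x^4 dx = 1152/5;  ∫_0^2 24*x^3 dx = 96;  ∫_0^2 40*x^2 dx = 320/3;
    ∫_0^2 12*x dx = 24;  ∫_0^2 9 dx = 18.
  Sum: 1152/5 + 96 + 320/3 + 24 + 18 = 7126/15.
Adding: ||u||_{H^1}^2 = 38326/105 + 7126/15 = 88208/105.


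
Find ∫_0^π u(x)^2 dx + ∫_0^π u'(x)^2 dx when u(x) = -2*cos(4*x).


||u||_{H^1(0,π)}^2 = 34*π

u'(x) = 8*sin(4*x).
Expand u² and (u')² and integrate term by term on (0, π), using: for integers n ≥ 1, ∫_0^π sin²(nx) dx = ∫_0^π cos²(nx) dx = π/2; for n ≠ n', ∫_0^π sin(nx)sin(n'x) dx = ∫_0^π cos(nx)cos(n'x) dx = 0; and by product-to-sum, ∫_0^π sin(nx)cos(n'x) dx = ½∫_0^π [sin((n+n')x) + sin((n−n')x)] dx, which is 0 when n+n' is even and 2n/(n²−n'²) when n+n' is odd (it need not vanish on (0, π)).
  u² squared terms: (-2)²·∫cos(4x)² dx = 4·π/2 = 2*π.
  So ∫_0^π u² dx = 2*π.
  (u')² squared terms: (8)²·∫sin(4x)² dx = 64·π/2 = 32*π.
  So ∫_0^π (u')² dx = 32*π.
||u||_{H^1}^2 = (2*π) + (32*π) = 34*π.


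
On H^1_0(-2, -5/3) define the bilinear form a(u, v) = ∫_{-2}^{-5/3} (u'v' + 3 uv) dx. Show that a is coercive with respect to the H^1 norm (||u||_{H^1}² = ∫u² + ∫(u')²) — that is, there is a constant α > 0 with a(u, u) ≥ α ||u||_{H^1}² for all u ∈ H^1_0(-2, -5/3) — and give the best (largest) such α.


α = 1

Coercivity of a(·,·) on H^1_0(-2, -5/3) means a(u, u) ≥ α ||u||_{H^1}² for every u ∈ H^1_0.
The interval has length L = 1/3, and Poincaré/coercivity depend only on L. Here a(u, u) = ∫(u')² + (3)·∫u².
Here c = 3 ≥ 1, so a(u,u) = ∫(u')² + c∫u² ≥ ∫(u')² + ∫u² = ||u||_{H^1}², i.e. α = 1 works. No larger α is possible: a(u,u) ≥ α||u||_{H^1}² means (1−α)∫(u')² ≥ (α−c)∫u², and for the modes u_n = sin(nπ(x−x₀)/L) (x₀ the left endpoint) one has ∫u_n²/∫(u_n')² = (L/(nπ))² → 0, so a(u_n,u_n)/||u_n||_{H^1}² → 1. Hence the optimal constant is α = 1.
Therefore α = 1.


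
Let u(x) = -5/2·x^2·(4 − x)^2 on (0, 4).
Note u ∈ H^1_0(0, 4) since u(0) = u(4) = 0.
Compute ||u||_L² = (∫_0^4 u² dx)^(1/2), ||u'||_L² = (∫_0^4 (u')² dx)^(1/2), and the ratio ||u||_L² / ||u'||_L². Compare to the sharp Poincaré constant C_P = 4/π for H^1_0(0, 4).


||u||_L² / ||u'||_L² = 2*sqrt(3)/3 < C_P = 4/π.

u(x) = -5/2·x^2·(4 − x)^2, so u'(x) = 10*x*(-x^2 + 6*x - 8).
u(x) = -5/2·x^2·(4 − x)^2 vanishes at x = 0 and x = 4, so u ∈ H^1_0(0, 4). Differentiate via the product rule and integrate the resulting polynomials term by term.
  ∫_0^4 u² dx = ∫_0^4 (25*x^8/4 - 100*x^7 + 600*x^6 - 1600*x^5 + 1600*x^4) dx. Term by term:
    ∫_0^4 25*x^8/4 dx = 1638400/9;  ∫_0^4 -100*x^7 dx = -819200;  ∫_0^4 600*x^6 dx = 9830400/7;
    ∫_0^4 -1600*x^5 dx = -3276800/3;  ∫_0^4 1600*x^4 dx = 327680.
  Sum: 1638400/9 − 819200 + 9830400/7 − 3276800/3 + 327680 = 163840/63.
  ∫_0^4 (u')² dx = ∫_0^4 (100*x^6 - 1200*x^5 + 5200*x^4 - 9600*x^3 + 6400*x^2) dx. Term by term:
    ∫_0^4 100*x^6 dx = 1638400/7;  ∫_0^4 -1200*x^5 dx = -819200;  ∫_0^4 5200*x^4 dx = 1064960;
    ∫_0^4 -9600*x^3 dx = -614400;  ∫_0^4 6400*x^2 dx = 409600/3.
  Sum: 1638400/7 − 819200 + 1064960 − 614400 + 409600/3 = 40960/21.
∫_0^4 u² dx = 163840/63, so ||u||_L² = 128*sqrt(70)/21.
∫_0^4 (u')² dx = 40960/21, so ||u'||_L² = 64*sqrt(210)/21.
Ratio ||u||_L² / ||u'||_L² = 2*sqrt(3)/3.
Sharp Poincaré constant on H^1_0(0, 4) is C_P = L/π = 4/π, achieved by sin(π/4·x).
A polynomial bump cannot attain the sharp Poincaré constant (only the first sine eigenfunction does), so the ratio is strictly less than C_P, consistent with ||u||_L² ≤ C_P ||u'||_L².


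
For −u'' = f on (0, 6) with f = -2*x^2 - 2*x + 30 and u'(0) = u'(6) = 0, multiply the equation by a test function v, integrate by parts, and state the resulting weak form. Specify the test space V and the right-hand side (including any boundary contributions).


V = H^1(0, 6) (no boundary constraint on v; u is determined up to an additive constant); weak form: ∫_0^6 u'v' dx = ∫_0^6 (-2*x^2 - 2*x + 30) v dx for all v ∈ V.

Multiply both sides by a test function v and integrate from 0 to 6:
  ∫_0^6 −u''(x) v(x) dx = ∫_0^6 f(x) v(x) dx.
Integrate the LHS by parts once:
  ∫_0^6 −u'' v dx = −[u'(x) v(x)]_0^6 + ∫_0^6 u'(x) v'(x) dx.
Thus ∫_0^6 u'(x) v'(x) dx = ∫_0^6 f(x) v(x) dx + [u'(x) v(x)]_0^6.
Choose V so that boundary terms are either known or forced to vanish.
u has homogeneous Neumann: u'(0) = u'(6) = 0. So [u' v]_0^6 = 0·v(6) − 0·v(0) = 0 for any v; take V = H^1(0, 6).
Weak formulation: find u (satisfying any essential BC) such that ∫_0^6 u'(x) v'(x) dx = ∫_0^6 f v dx for all v ∈ V (homogeneous Neumann, so boundary terms vanish).
Substituting f(x) = -2*x^2 - 2*x + 30, the right-hand side is ∫_0^6 (-2*x^2 - 2*x + 30) v dx.
Compatibility check (pure Neumann): taking v ≡ 1 ∈ V gives 0 = ∫_0^6 f dx + (0) − (0), i.e. ∫_0^6 f dx must equal u'(0) − u'(6) = 0. Indeed ∫_0^6 (-2*x^2 - 2*x + 30) dx = 0, so the data are compatible. The solution is then unique only up to an additive constant (fix it e.g. by requiring ∫_0^6 u dx = 0).


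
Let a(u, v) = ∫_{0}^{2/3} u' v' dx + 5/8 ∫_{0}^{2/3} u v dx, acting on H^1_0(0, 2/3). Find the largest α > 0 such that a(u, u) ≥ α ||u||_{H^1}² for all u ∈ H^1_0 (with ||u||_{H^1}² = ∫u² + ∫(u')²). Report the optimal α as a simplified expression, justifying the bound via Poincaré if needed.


α = (5 + 18*π^2)/(2*(4 + 9*π^2))

Coercivity of a(·,·) on H^1_0(0, 2/3) means a(u, u) ≥ α ||u||_{H^1}² for every u ∈ H^1_0.
The interval has length L = 2/3, and Poincaré/coercivity depend only on L. Here a(u, u) = ∫(u')² + (5/8)·∫u².
Here 0 < c = 5/8 < 1. The condition a(u,u) ≥ α||u||_{H^1}² reads (1−α)∫(u')² ≥ (α−c)∫u². Any admissible α is ≤ 1 (rapidly oscillating u have ∫u²/∫(u')² → 0), and α = 1 would force 0 ≥ (1−c)∫u², impossible since c < 1; so 1−α > 0. By the sharp Poincaré inequality on H^1_0 of an interval of length L, ∫(u')² ≥ (π/L)²∫u² with equality for the first sine mode sin(π(x−x₀)/L) (x₀ the left endpoint), so the inequality holds for all u iff (1−α)(π/L)² ≥ α − c, i.e. α ≤ ((π/L)² + c)/((π/L)² + 1) = (1 + c(L/π)²)/(1 + (L/π)²). With (π/L)² = 9*π^2/4 and c = 5/8, the largest admissible constant is α = ((π/L)² + c)/((π/L)² + 1).
Simplifying, α = (5 + 18*π^2)/(2*(4 + 9*π^2)).


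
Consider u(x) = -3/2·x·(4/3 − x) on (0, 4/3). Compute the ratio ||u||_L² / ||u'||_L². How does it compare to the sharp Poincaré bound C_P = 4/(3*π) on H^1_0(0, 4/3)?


||u||_L² / ||u'||_L² = 2*sqrt(10)/15 < C_P = 4/(3*π).

u(x) = -3/2·x·(4/3 − x), so u'(x) = 3*x - 2.
u(x) = -3/2·x·(4/3 − x) vanishes at x = 0 and x = 4/3, so u ∈ H^1_0(0, 4/3). Differentiate via the product rule and integrate the resulting polynomials term by term.
  ∫_0^4/3 u² dx = ∫_0^4/3 (9*x^4/4 - 6*x^3 + 4*x^2) dx. Term by term:
    ∫_0^4/3 9*x^4/4 dx = 256/135;  ∫_0^4/3 -6*x^3 dx = -128/27;  ∫_0^4/3 4*x^2 dx = 256/81.
  Sum: 256/135 − 128/27 + 256/81 = 128/405.
  ∫_0^4/3 (u')² dx = ∫_0^4/3 (9*x^2 - 12*x + 4) dx. Term by term:
    ∫_0^4/3 9*x^2 dx = 64/9;  ∫_0^4/3 -12*x dx = -32/3;  ∫_0^4/3 4 dx = 16/3.
  Sum: 64/9 − 32/3 + 16/3 = 16/9.
∫_0^4/3 u² dx = 128/405, so ||u||_L² = 8*sqrt(10)/45.
∫_0^4/3 (u')² dx = 16/9, so ||u'||_L² = 4/3.
Ratio ||u||_L² / ||u'||_L² = 2*sqrt(10)/15.
Sharp Poincaré constant on H^1_0(0, 4/3) is C_P = L/π = 4/(3*π), achieved by sin(3*π/4·x).
A polynomial bump cannot attain the sharp Poincaré constant (only the first sine eigenfunction does), so the ratio is strictly less than C_P, consistent with ||u||_L² ≤ C_P ||u'||_L².


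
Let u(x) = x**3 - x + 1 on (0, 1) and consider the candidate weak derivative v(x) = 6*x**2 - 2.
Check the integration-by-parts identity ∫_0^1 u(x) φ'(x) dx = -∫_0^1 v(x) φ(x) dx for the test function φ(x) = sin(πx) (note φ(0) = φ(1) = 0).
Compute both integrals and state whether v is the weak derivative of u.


LHS = (12 - π^2)/π^3, RHS = -2/π + 24/π^3. No, v is not the weak derivative of u.

u(x) = x**3 - x + 1, classical derivative u'(x) = 3*x**2 - 1.
φ(x) = sin(πx), so φ'(x) = π*cos(π*x).
Note φ(0) = φ(1) = 0, so the boundary term u·φ vanishes.
LHS = ∫_0^1 u(x) φ'(x) dx = ∫_0^1 (π*x^3*cos(π*x) - π*x*cos(π*x) + π*cos(π*x)) dx. Term by term:
  ∫_0^1 π*cos(π*x) dx = 0;  ∫_0^1 π*x^3*cos(π*x) dx = -3/π + 12/π^3;  ∫_0^1 -π*x*cos(π*x) dx = 2/π.
Sum: 0 + -3/π + 12/π^3 + 2/π = (12 - π^2)/π^3.
So LHS = (12 - π^2)/π^3.
∫_0^1 v(x) φ(x) dx = ∫_0^1 (6*x^2*sin(π*x) - 2*sin(π*x)) dx. Term by term:
  ∫_0^1 -2*sin(π*x) dx = -4/π;  ∫_0^1 6*x^2*sin(π*x) dx = -24/π^3 + 6/π.
Sum: -4/π + -24/π^3 + 6/π = -24/π^3 + 2/π.
So RHS = -∫_0^1 v(x) φ(x) dx = -2/π + 24/π^3.
LHS − RHS = (-12 + π^2)/π^3 ≠ 0, so the identity fails.
(For a valid weak derivative the identity must hold for EVERY test function, in particular this one. The failure shows v is NOT the weak derivative of u.)
Correct weak derivative would be u'(x) = 3*x**2 - 1.


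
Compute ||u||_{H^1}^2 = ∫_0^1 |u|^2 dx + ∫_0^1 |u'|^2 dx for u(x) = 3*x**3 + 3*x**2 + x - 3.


||u||_{H^1}^2 = 7646/105

The H^1 norm (squared) on an interval (0, L) is
  ||u||_{H^1}^2 = ∫_0^L u(x)^2 dx + ∫_0^L u'(x)^2 dx.
Compute u'(x) = 9*x**2 + 6*x + 1.
Then u(x)^2 = 9*x**6 + 18*x**5 + 15*x**4 - 12*x**3 - 17*x**2 - 6*x + 9 and u'(x)^2 = 81*x**4 + 108*x**3 + 54*x**2 + 12*x + 1.
Integrate each monomial from 0 to 1 using ∫_0^1 c·x^n dx = c·1^(n+1)/(n+1):
  ∫_0^1 u(x)^2 dx = ∫_0^1 (9*x^6 + 18*x^5 + 15*x^4 - 12*x^3 - 17*x^2 - 6*x + 9) dx. Term by term:
    ∫_0^1 9*x^6 dx = 9/7;  ∫_0^1 18*x^5 dx = 3;  ∫_0^1 15*x^4 dx = 3;
    ∫_0^1 -12*x^3 dx = -3;  ∫_0^1 -17*x^2 dx = -17/3;  ∫_0^1 -6*x dx = -3;
    ∫_0^1 9 dx = 9.
  Sum: 9/7 + 3 + 3 − 3 − 17/3 − 3 + 9 = 97/21.
  ∫_0^1 u'(x)^2 dx = ∫_0^1 (81*x^4 + 108*x^3 + 54*x^2 + 12*x + 1) dx. Term by term:
    ∫_0^1 81*x^4 dx = 81/5;  ∫_0^1 108*x^3 dx = 27;  ∫_0^1 54*x^2 dx = 18;
    ∫_0^1 12*x dx = 6;  ∫_0^1 1 dx = 1.
  Sum: 81/5 + 27 + 18 + 6 + 1 = 341/5.
Adding: ||u||_{H^1}^2 = 97/21 + 341/5 = 7646/105.


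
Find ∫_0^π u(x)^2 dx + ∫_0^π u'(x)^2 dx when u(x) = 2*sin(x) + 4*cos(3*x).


||u||_{H^1(0,π)}^2 = 84*π

u'(x) = -12*sin(3*x) + 2*cos(x).
Expand u² and (u')² and integrate term by term on (0, π), using: for integers n ≥ 1, ∫_0^π sin²(nx) dx = ∫_0^π cos²(nx) dx = π/2; for n ≠ n', ∫_0^π sin(nx)sin(n'x) dx = ∫_0^π cos(nx)cos(n'x) dx = 0; and by product-to-sum, ∫_0^π sin(nx)cos(n'x) dx = ½∫_0^π [sin((n+n')x) + sin((n−n')x)] dx, which is 0 when n+n' is even and 2n/(n²−n'²) when n+n' is odd (it need not vanish on (0, π)).
  u² squared terms: (2)²·∫sin(x)² dx = 4·π/2 = 2*π;  (4)²·∫cos(3x)² dx = 16·π/2 = 8*π.
  u² cross terms: 2·(2)·(4)·∫sin(x)·cos(3x) dx = 16·(0) = 0.
  So ∫_0^π u² dx = 2*π + 8*π + 0 = 10*π.
  (u')² squared terms: (-12)²·∫sin(3x)² dx = 144·π/2 = 72*π;  (2)²·∫cos(x)² dx = 4·π/2 = 2*π.
  (u')² cross terms: 2·(-12)·(2)·∫sin(3x)·cos(x) dx = -48·(0) = 0.
  So ∫_0^π (u')² dx = 72*π + 2*π + 0 = 74*π.
||u||_{H^1}^2 = (10*π) + (74*π) = 84*π.


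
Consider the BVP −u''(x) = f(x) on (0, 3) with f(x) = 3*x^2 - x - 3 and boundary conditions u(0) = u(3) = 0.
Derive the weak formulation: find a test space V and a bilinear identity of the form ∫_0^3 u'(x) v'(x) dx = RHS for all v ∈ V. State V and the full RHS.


V = H^1_0(0, 3) (so v(0) = v(3) = 0); weak form: ∫_0^3 u'v' dx = ∫_0^3 (3*x^2 - x - 3) v dx for all v ∈ V.

Multiply both sides by a test function v and integrate from 0 to 3:
  ∫_0^3 −u''(x) v(x) dx = ∫_0^3 f(x) v(x) dx.
Integrate the LHS by parts once:
  ∫_0^3 −u'' v dx = −[u'(x) v(x)]_0^3 + ∫_0^3 u'(x) v'(x) dx.
Thus ∫_0^3 u'(x) v'(x) dx = ∫_0^3 f(x) v(x) dx + [u'(x) v(x)]_0^3.
Choose V so that boundary terms are either known or forced to vanish.
u is Dirichlet: u(0) = u(3) = 0. Let V = H^1_0(0, 3); then v(0) = v(3) = 0, and [u' v]_0^3 = 0.
Weak formulation: find u (satisfying any essential BC) such that ∫_0^3 u'(x) v'(x) dx = ∫_0^3 f v dx for all v ∈ V.
Substituting f(x) = 3*x^2 - x - 3, the right-hand side is ∫_0^3 (3*x^2 - x - 3) v dx.


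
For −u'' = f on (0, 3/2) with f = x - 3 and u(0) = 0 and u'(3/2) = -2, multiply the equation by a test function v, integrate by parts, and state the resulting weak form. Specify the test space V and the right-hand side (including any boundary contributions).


V = {v ∈ H^1(0, 3/2) : v(0) = 0} (test functions vanish at x = 0 where u is specified); weak form: ∫_0^3/2 u'v' dx = ∫_0^3/2 (x - 3) v dx − 2·v(3/2) for all v ∈ V.

Multiply both sides by a test function v and integrate from 0 to 3/2:
  ∫_0^3/2 −u''(x) v(x) dx = ∫_0^3/2 f(x) v(x) dx.
Integrate the LHS by parts once:
  ∫_0^3/2 −u'' v dx = −[u'(x) v(x)]_0^3/2 + ∫_0^3/2 u'(x) v'(x) dx.
Thus ∫_0^3/2 u'(x) v'(x) dx = ∫_0^3/2 f(x) v(x) dx + [u'(x) v(x)]_0^3/2.
Choose V so that boundary terms are either known or forced to vanish.
Mixed BC: u(0) = 0 (Dirichlet) and u'(3/2) = -2 (Neumann). Define V = {v ∈ H^1(0, 3/2) : v(0) = 0}. Then [u' v]_0^3/2 = u'(3/2)·v(3/2) − u'(0)·0 = − 2·v(3/2).
Weak formulation: find u (satisfying any essential BC) such that ∫_0^3/2 u'(x) v'(x) dx = ∫_0^3/2 f v dx − 2·v(3/2) for all v ∈ V (Dirichlet at 0 absorbed into V; Neumann datum at x = 3/2 contributes the boundary term).
Substituting f(x) = x - 3, the right-hand side is ∫_0^3/2 (x - 3) v dx − 2·v(3/2).


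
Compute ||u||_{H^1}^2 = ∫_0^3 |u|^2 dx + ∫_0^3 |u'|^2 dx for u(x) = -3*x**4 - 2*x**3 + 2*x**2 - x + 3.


||u||_{H^1}^2 = 1195485/14

The H^1 norm (squared) on an interval (0, L) is
  ||u||_{H^1}^2 = ∫_0^L u(x)^2 dx + ∫_0^L u'(x)^2 dx.
Compute u'(x) = -12*x**3 - 6*x**2 + 4*x - 1.
Then u(x)^2 = 9*x**8 + 12*x**7 - 8*x**6 - 2*x**5 - 10*x**4 - 16*x**3 + 13*x**2 - 6*x + 9 and u'(x)^2 = 144*x**6 + 144*x**5 - 60*x**4 - 24*x**3 + 28*x**2 - 8*x + 1.
Integrate each monomial from 0 to 3 using ∫_0^3 c·x^n dx = c·3^(n+1)/(n+1):
  ∫_0^3 u(x)^2 dx = ∫_0^3 (9*x^8 + 12*x^7 - 8*x^6 - 2*x^5 - 10*x^4 - 16*x^3 + 13*x^2 - 6*x + 9) dx. Term by term:
    ∫_0^3 9*x^8 dx = 19683;  ∫_0^3 12*x^7 dx = 19683/2;  ∫_0^3 -8*x^6 dx = -17496/7;
    ∫_0^3 -2*x^5 dx = -243;  ∫_0^3 -10*x^4 dx = -486;  ∫_0^3 -16*x^3 dx = -324;
    ∫_0^3 13*x^2 dx = 117;  ∫_0^3 -6*x dx = -27;  ∫_0^3 9 dx = 27.
  Sum: 19683 + 19683/2 − 17496/7 − 243 − 486 − 324 + 117 − 27 + 27 = 365247/14.
  ∫_0^3 u'(x)^2 dx = ∫_0^3 (144*x^6 + 144*x^5 - 60*x^4 - 24*x^3 + 28*x^2 - 8*x + 1) dx. Term by term:
    ∫_0^3 144*x^6 dx = 314928/7;  ∫_0^3 144*x^5 dx = 17496;  ∫_0^3 -60*x^4 dx = -2916;
    ∫_0^3 -24*x^3 dx = -486;  ∫_0^3 28*x^2 dx = 252;  ∫_0^3 -8*x dx = -36;
    ∫_0^3 1 dx = 3.
  Sum: 314928/7 + 17496 − 2916 − 486 + 252 − 36 + 3 = 415119/7.
Adding: ||u||_{H^1}^2 = 365247/14 + 415119/7 = 1195485/14.


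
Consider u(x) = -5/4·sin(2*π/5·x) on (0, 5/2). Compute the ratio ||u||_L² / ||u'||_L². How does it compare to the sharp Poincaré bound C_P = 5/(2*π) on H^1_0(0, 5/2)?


||u||_L² / ||u'||_L² = 5/(2*π) = C_P.

u(x) = -5/4·sin(2*π/5·x), so u'(x) = -π*cos(2*π*x/5)/2.
Writing u(x) = A·sin(kπx/L) with A = -5/4 and k = 1, use ∫_0^L sin²(kπx/L) dx = L/2 and ∫_0^L cos²(kπx/L) dx = L/2.
u² = 25/16·sin²(2*π/5·x) and (u')² = π^2/4·cos²(2*π/5·x), and each of sin², cos² integrates to L/2 = 5/4 over (0, 5/2).
∫_0^5/2 u² dx = 125/64, so ||u||_L² = 5*sqrt(5)/8.
∫_0^5/2 (u')² dx = 5*π^2/16, so ||u'||_L² = sqrt(5)*π/4.
Ratio ||u||_L² / ||u'||_L² = 5/(2*π).
Sharp Poincaré constant on H^1_0(0, 5/2) is C_P = L/π = 5/(2*π), achieved by sin(2*π/5·x).
This is the k = 1 eigenfunction (up to amplitude), so the ratio equals the sharp Poincaré constant exactly.


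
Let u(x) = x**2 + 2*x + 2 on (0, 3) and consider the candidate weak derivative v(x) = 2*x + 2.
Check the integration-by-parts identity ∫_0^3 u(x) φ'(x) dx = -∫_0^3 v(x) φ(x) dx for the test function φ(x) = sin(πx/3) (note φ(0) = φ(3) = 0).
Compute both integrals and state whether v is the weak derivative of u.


LHS = -30/π, RHS = -30/π. Yes, v = u' weakly.

u(x) = x**2 + 2*x + 2, classical derivative u'(x) = 2*x + 2.
φ(x) = sin(πx/3), so φ'(x) = π*cos(π*x/3)/3.
Note φ(0) = φ(3) = 0, so the boundary term u·φ vanishes.
LHS = ∫_0^3 u(x) φ'(x) dx = ∫_0^3 (π*x^2*cos(π*x/3)/3 + 2*π*x*cos(π*x/3)/3 + 2*π*cos(π*x/3)/3) dx. Term by term:
  ∫_0^3 2*π*cos(π*x/3)/3 dx = 0;  ∫_0^3 π*x^2*cos(π*x/3)/3 dx = -18/π;  ∫_0^3 2*π*x*cos(π*x/3)/3 dx = -12/π.
Sum: 0 − 18/π − 12/π = -30/π.
So LHS = -30/π.
∫_0^3 v(x) φ(x) dx = ∫_0^3 (2*x*sin(π*x/3) + 2*sin(π*x/3)) dx. Term by term:
  ∫_0^3 2*sin(π*x/3) dx = 12/π;  ∫_0^3 2*x*sin(π*x/3) dx = 18/π.
Sum: 12/π + 18/π = 30/π.
So RHS = -∫_0^3 v(x) φ(x) dx = -30/π.
LHS = RHS, so the identity holds for this test φ.
Moreover u is smooth here and v(x) = u'(x) = 2*x + 2 pointwise, so the identity holds for every test function. Hence v is the weak derivative of u.


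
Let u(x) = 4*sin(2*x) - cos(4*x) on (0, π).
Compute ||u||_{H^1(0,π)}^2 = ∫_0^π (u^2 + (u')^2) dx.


||u||_{H^1(0,π)}^2 = 97*π/2

u'(x) = 4*sin(4*x) + 8*cos(2*x).
Expand u² and (u')² and integrate term by term on (0, π), using: for integers n ≥ 1, ∫_0^π sin²(nx) dx = ∫_0^π cos²(nx) dx = π/2; for n ≠ n', ∫_0^π sin(nx)sin(n'x) dx = ∫_0^π cos(nx)cos(n'x) dx = 0; and by product-to-sum, ∫_0^π sin(nx)cos(n'x) dx = ½∫_0^π [sin((n+n')x) + sin((n−n')x)] dx, which is 0 when n+n' is even and 2n/(n²−n'²) when n+n' is odd (it need not vanish on (0, π)).
  u² squared terms: (-1)²·∫cos(4x)² dx = 1·π/2 = π/2;  (4)²·∫sin(2x)² dx = 16·π/2 = 8*π.
  u² cross terms: 2·(-1)·(4)·∫cos(4x)·sin(2x) dx = -8·(0) = 0.
  So ∫_0^π u² dx = π/2 + 8*π + 0 = 17*π/2.
  (u')² squared terms: (4)²·∫sin(4x)² dx = 16·π/2 = 8*π;  (8)²·∫cos(2x)² dx = 64·π/2 = 32*π.
  (u')² cross terms: 2·(4)·(8)·∫sin(4x)·cos(2x) dx = 64·(0) = 0.
  So ∫_0^π (u')² dx = 8*π + 32*π + 0 = 40*π.
||u||_{H^1}^2 = (17*π/2) + (40*π) = 97*π/2.


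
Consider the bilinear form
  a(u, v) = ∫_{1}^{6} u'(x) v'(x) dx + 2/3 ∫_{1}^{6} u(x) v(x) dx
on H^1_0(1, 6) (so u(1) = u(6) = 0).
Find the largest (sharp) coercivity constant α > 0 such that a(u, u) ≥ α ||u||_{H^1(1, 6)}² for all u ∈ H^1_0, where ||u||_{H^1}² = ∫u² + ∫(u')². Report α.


α = (π^2 + 50/3)/(π^2 + 25)

Coercivity of a(·,·) on H^1_0(1, 6) means a(u, u) ≥ α ||u||_{H^1}² for every u ∈ H^1_0.
The interval has length L = 5, and Poincaré/coercivity depend only on L. Here a(u, u) = ∫(u')² + (2/3)·∫u².
Here 0 < c = 2/3 < 1. The condition a(u,u) ≥ α||u||_{H^1}² reads (1−α)∫(u')² ≥ (α−c)∫u². Any admissible α is ≤ 1 (rapidly oscillating u have ∫u²/∫(u')² → 0), and α = 1 would force 0 ≥ (1−c)∫u², impossible since c < 1; so 1−α > 0. By the sharp Poincaré inequality on H^1_0 of an interval of length L, ∫(u')² ≥ (π/L)²∫u² with equality for the first sine mode sin(π(x−x₀)/L) (x₀ the left endpoint), so the inequality holds for all u iff (1−α)(π/L)² ≥ α − c, i.e. α ≤ ((π/L)² + c)/((π/L)² + 1) = (1 + c(L/π)²)/(1 + (L/π)²). With (π/L)² = π^2/25 and c = 2/3, the largest admissible constant is α = ((π/L)² + c)/((π/L)² + 1).
Simplifying, α = (π^2 + 50/3)/(π^2 + 25).


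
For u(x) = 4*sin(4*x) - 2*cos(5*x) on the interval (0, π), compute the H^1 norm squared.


||u||_{H^1(0,π)}^2 = 3328/9 + 188*π

u'(x) = 10*sin(5*x) + 16*cos(4*x).
Expand u² and (u')² and integrate term by term on (0, π), using: for integers n ≥ 1, ∫_0^π sin²(nx) dx = ∫_0^π cos²(nx) dx = π/2; for n ≠ n', ∫_0^π sin(nx)sin(n'x) dx = ∫_0^π cos(nx)cos(n'x) dx = 0; and by product-to-sum, ∫_0^π sin(nx)cos(n'x) dx = ½∫_0^π [sin((n+n')x) + sin((n−n')x)] dx, which is 0 when n+n' is even and 2n/(n²−n'²) when n+n' is odd (it need not vanish on (0, π)).
  u² squared terms: (-2)²·∫cos(5x)² dx = 4·π/2 = 2*π;  (4)²·∫sin(4x)² dx = 16·π/2 = 8*π.
  u² cross terms: 2·(-2)·(4)·∫cos(5x)·sin(4x) dx = -16·(-8/9) = 128/9.
  So ∫_0^π u² dx = 2*π + 8*π + 128/9 = 128/9 + 10*π.
  (u')² squared terms: (10)²·∫sin(5x)² dx = 100·π/2 = 50*π;  (16)²·∫cos(4x)² dx = 256·π/2 = 128*π.
  (u')² cross terms: 2·(10)·(16)·∫sin(5x)·cos(4x) dx = 320·(10/9) = 3200/9.
  So ∫_0^π (u')² dx = 50*π + 128*π + 3200/9 = 3200/9 + 178*π.
||u||_{H^1}^2 = (128/9 + 10*π) + (3200/9 + 178*π) = 3328/9 + 188*π.


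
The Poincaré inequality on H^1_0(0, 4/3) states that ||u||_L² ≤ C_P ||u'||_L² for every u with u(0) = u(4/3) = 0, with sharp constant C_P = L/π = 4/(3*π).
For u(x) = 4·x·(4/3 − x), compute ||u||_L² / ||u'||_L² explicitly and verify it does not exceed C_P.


||u||_L² / ||u'||_L² = 2*sqrt(10)/15 < C_P = 4/(3*π).

u(x) = 4·x·(4/3 − x), so u'(x) = 16/3 - 8*x.
u(x) = 4·x·(4/3 − x) vanishes at x = 0 and x = 4/3, so u ∈ H^1_0(0, 4/3). Differentiate via the product rule and integrate the resulting polynomials term by term.
  ∫_0^4/3 u² dx = ∫_0^4/3 (16*x^4 - 128*x^3/3 + 256*x^2/9) dx. Term by term:
    ∫_0^4/3 16*x^4 dx = 16384/1215;  ∫_0^4/3 -128*x^3/3 dx = -8192/243;  ∫_0^4/3 256*x^2/9 dx = 16384/729.
  Sum: 16384/1215 − 8192/243 + 16384/729 = 8192/3645.
  ∫_0^4/3 (u')² dx = ∫_0^4/3 (64*x^2 - 256*x/3 + 256/9) dx. Term by term:
    ∫_0^4/3 64*x^2 dx = 4096/81;  ∫_0^4/3 -256*x/3 dx = -2048/27;  ∫_0^4/3 256/9 dx = 1024/27.
  Sum: 4096/81 − 2048/27 + 1024/27 = 1024/81.
∫_0^4/3 u² dx = 8192/3645, so ||u||_L² = 64*sqrt(10)/135.
∫_0^4/3 (u')² dx = 1024/81, so ||u'||_L² = 32/9.
Ratio ||u||_L² / ||u'||_L² = 2*sqrt(10)/15.
Sharp Poincaré constant on H^1_0(0, 4/3) is C_P = L/π = 4/(3*π), achieved by sin(3*π/4·x).
A polynomial bump cannot attain the sharp Poincaré constant (only the first sine eigenfunction does), so the ratio is strictly less than C_P, consistent with ||u||_L² ≤ C_P ||u'||_L².


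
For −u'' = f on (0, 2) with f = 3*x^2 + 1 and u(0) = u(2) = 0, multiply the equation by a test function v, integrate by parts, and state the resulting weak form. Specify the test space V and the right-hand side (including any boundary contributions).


V = H^1_0(0, 2) (so v(0) = v(2) = 0); weak form: ∫_0^2 u'v' dx = ∫_0^2 (3*x^2 + 1) v dx for all v ∈ V.

Multiply both sides by a test function v and integrate from 0 to 2:
  ∫_0^2 −u''(x) v(x) dx = ∫_0^2 f(x) v(x) dx.
Integrate the LHS by parts once:
  ∫_0^2 −u'' v dx = −[u'(x) v(x)]_0^2 + ∫_0^2 u'(x) v'(x) dx.
Thus ∫_0^2 u'(x) v'(x) dx = ∫_0^2 f(x) v(x) dx + [u'(x) v(x)]_0^2.
Choose V so that boundary terms are either known or forced to vanish.
u is Dirichlet: u(0) = u(2) = 0. Let V = H^1_0(0, 2); then v(0) = v(2) = 0, and [u' v]_0^2 = 0.
Weak formulation: find u (satisfying any essential BC) such that ∫_0^2 u'(x) v'(x) dx = ∫_0^2 f v dx for all v ∈ V.
Substituting f(x) = 3*x^2 + 1, the right-hand side is ∫_0^2 (3*x^2 + 1) v dx.


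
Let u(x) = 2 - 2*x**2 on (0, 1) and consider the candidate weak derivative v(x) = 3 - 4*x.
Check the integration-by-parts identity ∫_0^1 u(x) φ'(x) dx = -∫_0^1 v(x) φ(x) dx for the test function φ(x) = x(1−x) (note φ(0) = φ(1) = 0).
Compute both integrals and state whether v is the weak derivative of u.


LHS = 1/3, RHS = -1/6. No, v is not the weak derivative of u.

u(x) = 2 - 2*x**2, classical derivative u'(x) = -4*x.
φ(x) = x(1−x), so φ'(x) = 1 - 2*x.
Note φ(0) = φ(1) = 0, so the boundary term u·φ vanishes.
LHS = ∫_0^1 u(x) φ'(x) dx = ∫_0^1 (4*x^3 - 2*x^2 - 4*x + 2) dx. Term by term:
  ∫_0^1 4*x^3 dx = 1;  ∫_0^1 -2*x^2 dx = -2/3;  ∫_0^1 -4*x dx = -2;
  ∫_0^1 2 dx = 2.
Sum: 1 − 2/3 − 2 + 2 = 1/3.
So LHS = 1/3.
∫_0^1 v(x) φ(x) dx = ∫_0^1 (4*x^3 - 7*x^2 + 3*x) dx. Term by term:
  ∫_0^1 4*x^3 dx = 1;  ∫_0^1 -7*x^2 dx = -7/3;  ∫_0^1 3*x dx = 3/2.
Sum: 1 − 7/3 + 3/2 = 1/6.
So RHS = -∫_0^1 v(x) φ(x) dx = -1/6.
LHS − RHS = 1/2 ≠ 0, so the identity fails.
(For a valid weak derivative the identity must hold for EVERY test function, in particular this one. The failure shows v is NOT the weak derivative of u.)
Correct weak derivative would be u'(x) = -4*x.


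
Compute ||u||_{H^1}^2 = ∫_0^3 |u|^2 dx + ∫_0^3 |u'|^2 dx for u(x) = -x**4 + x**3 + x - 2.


||u||_{H^1}^2 = 90861/28

The H^1 norm (squared) on an interval (0, L) is
  ||u||_{H^1}^2 = ∫_0^L u(x)^2 dx + ∫_0^L u'(x)^2 dx.
Compute u'(x) = -4*x**3 + 3*x**2 + 1.
Then u(x)^2 = x**8 - 2*x**7 + x**6 - 2*x**5 + 6*x**4 - 4*x**3 + x**2 - 4*x + 4 and u'(x)^2 = 16*x**6 - 24*x**5 + 9*x**4 - 8*x**3 + 6*x**2 + 1.
Integrate each monomial from 0 to 3 using ∫_0^3 c·x^n dx = c·3^(n+1)/(n+1):
  ∫_0^3 u(x)^2 dx = ∫_0^3 (x^8 - 2*x^7 + x^6 - 2*x^5 + 6*x^4 - 4*x^3 + x^2 - 4*x + 4) dx. Term by term:
    ∫_0^3 x^8 dx = 2187;  ∫_0^3 -2*x^7 dx = -6561/4;  ∫_0^3 x^6 dx = 2187/7;
    ∫_0^3 -2*x^5 dx = -243;  ∫_0^3 6*x^4 dx = 1458/5;  ∫_0^3 -4*x^3 dx = -81;
    ∫_0^3 x^2 dx = 9;  ∫_0^3 -4*x dx = -18;  ∫_0^3 4 dx = 12.
  Sum: 2187 − 6561/4 + 2187/7 − 243 + 1458/5 − 81 + 9 − 18 + 12 = 116169/140.
  ∫_0^3 u'(x)^2 dx = ∫_0^3 (16*x^6 - 24*x^5 + 9*x^4 - 8*x^3 + 6*x^2 + 1) dx. Term by term:
    ∫_0^3 16*x^6 dx = 34992/7;  ∫_0^3 -24*x^5 dx = -2916;  ∫_0^3 9*x^4 dx = 2187/5;
    ∫_0^3 -8*x^3 dx = -162;  ∫_0^3 6*x^2 dx = 54;  ∫_0^3 1 dx = 3.
  Sum: 34992/7 − 2916 + 2187/5 − 162 + 54 + 3 = 84534/35.
Adding: ||u||_{H^1}^2 = 116169/140 + 84534/35 = 90861/28.
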